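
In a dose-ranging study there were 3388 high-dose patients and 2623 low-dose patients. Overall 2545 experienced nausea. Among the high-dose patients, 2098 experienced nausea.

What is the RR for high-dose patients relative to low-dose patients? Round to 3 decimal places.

high-dose patients without the outcome: 3388 − 2098 = 1290
low-dose patients with the outcome: 2545 − 2098 = 447
low-dose patients without the outcome: 2623 − 447 = 2176
risk, high-dose patients = 2098/3388 = 0.6192
risk, low-dose patients = 447/2623 = 0.1704
RR = 0.6192 / 0.1704 = 3.634

RR = 3.634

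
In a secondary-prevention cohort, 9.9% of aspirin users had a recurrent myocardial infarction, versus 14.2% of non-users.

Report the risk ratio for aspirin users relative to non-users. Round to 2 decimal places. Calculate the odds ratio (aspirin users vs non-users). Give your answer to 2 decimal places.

RR = 0.0990 / 0.1420 = 0.70
odds, aspirin users = 0.0990/0.9010 = 0.1099
odds, non-users = 0.1420/0.8580 = 0.1655
OR = 0.1099 / 0.1655 = 0.66

RR = 0.70; OR = 0.66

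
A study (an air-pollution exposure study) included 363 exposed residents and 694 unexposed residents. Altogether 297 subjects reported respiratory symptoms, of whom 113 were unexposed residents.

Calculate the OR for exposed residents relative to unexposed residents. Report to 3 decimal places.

exposed residents with the outcome: 297 − 113 = 184
exposed residents without the outcome: 363 − 184 = 179
unexposed residents without the outcome: 694 − 113 = 581
OR = (184 × 581) / (179 × 113) = 106904/20227 ≈ 5.285

OR: 5.285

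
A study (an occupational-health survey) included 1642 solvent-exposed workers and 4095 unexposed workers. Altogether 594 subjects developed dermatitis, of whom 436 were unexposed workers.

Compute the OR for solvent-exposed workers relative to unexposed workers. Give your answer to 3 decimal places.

0.894

solvent-exposed workers with the outcome: 594 − 436 = 158
solvent-exposed workers without the outcome: 1642 − 158 = 1484
unexposed workers without the outcome: 4095 − 436 = 3659
OR = (158 × 3659) / (1484 × 436) = 578122/647024 ≈ 0.894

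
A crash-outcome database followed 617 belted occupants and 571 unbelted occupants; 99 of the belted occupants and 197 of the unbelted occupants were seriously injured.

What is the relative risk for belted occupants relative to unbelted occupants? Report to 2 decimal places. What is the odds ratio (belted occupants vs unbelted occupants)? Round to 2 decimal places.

risk, belted occupants = 99/617 = 0.1605
risk, unbelted occupants = 197/571 = 0.3450
RR = 0.1605 / 0.3450 = 0.47
OR = (99 × 374) / (518 × 197) = 37026/102046 ≈ 0.36

RR = 0.47; OR = 0.36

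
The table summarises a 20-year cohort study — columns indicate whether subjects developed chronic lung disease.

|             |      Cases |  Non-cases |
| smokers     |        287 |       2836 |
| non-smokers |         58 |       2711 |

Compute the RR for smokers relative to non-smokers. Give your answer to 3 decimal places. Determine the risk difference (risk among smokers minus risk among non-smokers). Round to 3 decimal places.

risk, smokers = 287/3123 = 0.09190
risk, non-smokers = 58/2769 = 0.02095
RR = 0.09190 / 0.02095 = 4.387
risk difference = 0.09190 − 0.02095 = 0.071

RR = 4.387; RD = 0.071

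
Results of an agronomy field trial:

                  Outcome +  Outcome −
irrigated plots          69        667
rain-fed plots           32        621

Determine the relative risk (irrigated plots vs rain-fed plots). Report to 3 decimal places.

risk, irrigated plots = 69/736 = 0.09375
risk, rain-fed plots = 32/653 = 0.04900
RR = 0.09375 / 0.04900 = 1.913

1.913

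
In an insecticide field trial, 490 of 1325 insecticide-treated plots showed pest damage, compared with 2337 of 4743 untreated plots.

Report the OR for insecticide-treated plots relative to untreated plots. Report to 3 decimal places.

OR = (490 × 2406) / (835 × 2337) = 1178940/1951395 ≈ 0.604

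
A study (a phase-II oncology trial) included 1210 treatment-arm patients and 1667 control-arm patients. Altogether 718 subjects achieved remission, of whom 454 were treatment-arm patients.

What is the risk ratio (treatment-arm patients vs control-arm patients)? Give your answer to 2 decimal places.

RR: 2.37

treatment-arm patients without the outcome: 1210 − 454 = 756
control-arm patients with the outcome: 718 − 454 = 264
control-arm patients without the outcome: 1667 − 264 = 1403
risk, treatment-arm patients = 454/1210 = 0.3752
risk, control-arm patients = 264/1667 = 0.1584
RR = 0.3752 / 0.1584 = 2.37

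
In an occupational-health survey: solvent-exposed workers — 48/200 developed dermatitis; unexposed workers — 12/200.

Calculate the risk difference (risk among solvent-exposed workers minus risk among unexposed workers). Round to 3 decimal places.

risk, solvent-exposed workers = 48/200 = 0.2400
risk, unexposed workers = 12/200 = 0.0600
risk difference = 0.2400 − 0.0600 = 0.180

RD ≈ 0.180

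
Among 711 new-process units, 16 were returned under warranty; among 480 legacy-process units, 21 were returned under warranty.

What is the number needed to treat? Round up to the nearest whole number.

48

risk, new-process units = 16/711 = 0.022504
risk, legacy-process units = 21/480 = 0.043750
absolute risk difference = 0.021246
1 / 0.021246 = 47.068 → round up → 48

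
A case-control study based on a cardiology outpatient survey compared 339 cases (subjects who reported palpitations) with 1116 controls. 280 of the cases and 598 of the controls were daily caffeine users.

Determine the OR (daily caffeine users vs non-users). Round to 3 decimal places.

OR = (280 × 518) / (598 × 59) = 145040/35282 ≈ 4.111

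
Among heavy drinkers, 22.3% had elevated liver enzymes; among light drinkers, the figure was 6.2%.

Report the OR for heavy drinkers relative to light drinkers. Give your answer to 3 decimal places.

OR = 4.342

odds, heavy drinkers = 0.2230/0.7770 = 0.2870
odds, light drinkers = 0.0620/0.9380 = 0.0661
OR = 0.2870 / 0.0661 = 4.342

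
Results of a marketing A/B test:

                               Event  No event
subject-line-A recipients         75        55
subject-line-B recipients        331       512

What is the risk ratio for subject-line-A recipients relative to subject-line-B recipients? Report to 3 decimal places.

1.469

risk, subject-line-A recipients = 75/130 = 0.5769
risk, subject-line-B recipients = 331/843 = 0.3926
RR = 0.5769 / 0.3926 = 1.469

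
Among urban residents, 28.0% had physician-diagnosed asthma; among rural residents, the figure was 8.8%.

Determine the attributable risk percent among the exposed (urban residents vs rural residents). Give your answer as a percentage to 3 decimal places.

AR% = (0.2800 − 0.0880) / 0.2800 = 0.6857 → 68.571%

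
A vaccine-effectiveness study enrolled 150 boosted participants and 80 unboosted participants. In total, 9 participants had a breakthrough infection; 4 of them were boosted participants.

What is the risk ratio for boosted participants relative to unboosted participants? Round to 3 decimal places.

RR = 0.427

boosted participants without the outcome: 150 − 4 = 146
unboosted participants with the outcome: 9 − 4 = 5
unboosted participants without the outcome: 80 − 5 = 75
risk, boosted participants = 4/150 = 0.02667
risk, unboosted participants = 5/80 = 0.06250
RR = 0.02667 / 0.06250 = 0.427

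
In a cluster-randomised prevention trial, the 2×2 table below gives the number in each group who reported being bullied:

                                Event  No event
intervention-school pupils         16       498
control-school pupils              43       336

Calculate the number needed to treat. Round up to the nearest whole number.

risk, intervention-school pupils = 16/514 = 0.031128
risk, control-school pupils = 43/379 = 0.113456
absolute risk difference = 0.082328
1 / 0.082328 = 12.147 → round up → 13

13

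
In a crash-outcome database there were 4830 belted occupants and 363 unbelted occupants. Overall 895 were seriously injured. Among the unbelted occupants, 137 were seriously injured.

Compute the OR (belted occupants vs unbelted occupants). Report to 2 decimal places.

0.31

belted occupants with the outcome: 895 − 137 = 758
belted occupants without the outcome: 4830 − 758 = 4072
unbelted occupants without the outcome: 363 − 137 = 226
OR = (758 × 226) / (4072 × 137) = 171308/557864 ≈ 0.31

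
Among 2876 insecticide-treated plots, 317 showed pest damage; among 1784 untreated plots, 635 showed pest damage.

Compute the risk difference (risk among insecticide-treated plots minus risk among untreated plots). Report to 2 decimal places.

RD = -0.25

risk, insecticide-treated plots = 317/2876 = 0.1102
risk, untreated plots = 635/1784 = 0.3559
risk difference = 0.1102 − 0.3559 = -0.25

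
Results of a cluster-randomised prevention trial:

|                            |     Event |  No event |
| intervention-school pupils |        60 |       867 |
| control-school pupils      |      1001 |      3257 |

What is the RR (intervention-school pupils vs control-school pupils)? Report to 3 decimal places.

RR ≈ 0.275

risk, intervention-school pupils = 60/927 = 0.0647
risk, control-school pupils = 1001/4258 = 0.2351
RR = 0.0647 / 0.2351 = 0.275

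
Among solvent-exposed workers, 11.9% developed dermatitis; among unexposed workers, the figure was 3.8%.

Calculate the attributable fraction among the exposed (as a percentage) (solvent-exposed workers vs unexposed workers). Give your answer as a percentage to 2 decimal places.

AR% = (0.11900 − 0.03800) / 0.11900 = 0.6807 → 68.07%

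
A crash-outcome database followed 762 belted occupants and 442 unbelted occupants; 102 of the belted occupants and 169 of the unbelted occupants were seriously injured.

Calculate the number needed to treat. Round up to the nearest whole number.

NNT = 5

risk, belted occupants = 102/762 = 0.133858
risk, unbelted occupants = 169/442 = 0.382353
absolute risk difference = 0.248495
1 / 0.248495 = 4.024 → round up → 5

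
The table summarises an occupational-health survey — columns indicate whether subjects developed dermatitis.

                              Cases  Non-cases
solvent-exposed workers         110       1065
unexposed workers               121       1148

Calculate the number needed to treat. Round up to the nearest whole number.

risk, solvent-exposed workers = 110/1175 = 0.093617
risk, unexposed workers = 121/1269 = 0.095351
absolute risk difference = 0.001734
1 / 0.001734 = 576.701 → round up → 577

NNT ≈ 577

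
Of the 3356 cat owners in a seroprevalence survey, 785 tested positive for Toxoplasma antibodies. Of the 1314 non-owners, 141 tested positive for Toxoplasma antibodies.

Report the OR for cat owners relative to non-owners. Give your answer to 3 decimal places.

odds, cat owners = 785/2571 = 0.3053
odds, non-owners = 141/1173 = 0.1202
OR = 0.3053 / 0.1202 = 2.540

OR: 2.540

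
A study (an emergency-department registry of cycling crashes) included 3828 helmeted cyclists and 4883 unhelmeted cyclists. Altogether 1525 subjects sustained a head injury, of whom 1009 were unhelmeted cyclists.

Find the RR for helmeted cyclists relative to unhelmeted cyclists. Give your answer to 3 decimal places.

helmeted cyclists with the outcome: 1525 − 1009 = 516
helmeted cyclists without the outcome: 3828 − 516 = 3312
unhelmeted cyclists without the outcome: 4883 − 1009 = 3874
risk, helmeted cyclists = 516/3828 = 0.1348
risk, unhelmeted cyclists = 1009/4883 = 0.2066
RR = 0.1348 / 0.2066 = 0.652

RR: 0.652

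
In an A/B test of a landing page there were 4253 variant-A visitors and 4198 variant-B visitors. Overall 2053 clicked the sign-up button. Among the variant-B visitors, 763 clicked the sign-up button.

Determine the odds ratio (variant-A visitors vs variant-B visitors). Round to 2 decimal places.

OR ≈ 1.96

variant-A visitors with the outcome: 2053 − 763 = 1290
variant-A visitors without the outcome: 4253 − 1290 = 2963
variant-B visitors without the outcome: 4198 − 763 = 3435
odds, variant-A visitors = 1290/2963 = 0.4354
odds, variant-B visitors = 763/3435 = 0.2221
OR = 0.4354 / 0.2221 = 1.96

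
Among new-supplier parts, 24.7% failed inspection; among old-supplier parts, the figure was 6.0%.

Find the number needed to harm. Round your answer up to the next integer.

6

absolute risk difference = 0.187000
1 / 0.187000 = 5.348 → round up → 6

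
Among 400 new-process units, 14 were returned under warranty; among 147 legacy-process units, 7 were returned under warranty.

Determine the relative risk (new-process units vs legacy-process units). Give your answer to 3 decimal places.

0.735

risk, new-process units = 14/400 = 0.03500
risk, legacy-process units = 7/147 = 0.04762
RR = 0.03500 / 0.04762 = 0.735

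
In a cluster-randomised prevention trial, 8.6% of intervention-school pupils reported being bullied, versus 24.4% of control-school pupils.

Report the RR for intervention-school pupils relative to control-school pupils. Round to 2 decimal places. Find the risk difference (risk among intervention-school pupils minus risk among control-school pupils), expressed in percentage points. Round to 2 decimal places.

RR = 0.0860 / 0.2440 = 0.35
risk difference = 0.0860 − 0.2440 = -0.1580 → -15.80 percentage points

RR = 0.35; RD = -15.80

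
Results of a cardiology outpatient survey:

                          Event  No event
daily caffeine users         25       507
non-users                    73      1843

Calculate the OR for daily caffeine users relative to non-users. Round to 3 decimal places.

odds, daily caffeine users = 25/507 = 0.04931
odds, non-users = 73/1843 = 0.03961
OR = 0.04931 / 0.03961 = 1.245

1.245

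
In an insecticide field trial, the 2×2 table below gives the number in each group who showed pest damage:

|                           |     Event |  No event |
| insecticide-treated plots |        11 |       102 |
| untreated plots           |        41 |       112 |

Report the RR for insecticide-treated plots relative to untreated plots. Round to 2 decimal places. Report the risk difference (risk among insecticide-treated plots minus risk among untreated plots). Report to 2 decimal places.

risk, insecticide-treated plots = 11/113 = 0.0973
risk, untreated plots = 41/153 = 0.2680
RR = 0.0973 / 0.2680 = 0.36
risk difference = 0.0973 − 0.2680 = -0.17

RR = 0.36; RD = -0.17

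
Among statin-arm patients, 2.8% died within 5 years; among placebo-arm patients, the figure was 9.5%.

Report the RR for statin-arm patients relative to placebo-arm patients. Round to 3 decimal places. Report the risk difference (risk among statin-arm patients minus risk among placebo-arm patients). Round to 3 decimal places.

RR = 0.02800 / 0.09500 = 0.295
risk difference = 0.02800 − 0.09500 = -0.067

RR = 0.295; RD = -0.067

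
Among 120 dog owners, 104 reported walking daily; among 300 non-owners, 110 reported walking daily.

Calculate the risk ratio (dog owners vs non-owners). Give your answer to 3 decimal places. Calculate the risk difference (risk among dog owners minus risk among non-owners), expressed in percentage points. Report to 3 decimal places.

risk, dog owners = 104/120 = 0.8667
risk, non-owners = 110/300 = 0.3667
RR = 0.8667 / 0.3667 = 2.364
risk difference = 0.8667 − 0.3667 = 0.5000 → 50.000 percentage points

RR = 2.364; RD = 50.000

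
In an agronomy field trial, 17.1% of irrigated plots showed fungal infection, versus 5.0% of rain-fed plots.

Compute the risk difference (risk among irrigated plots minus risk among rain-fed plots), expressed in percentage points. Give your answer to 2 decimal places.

risk difference = 0.1710 − 0.0500 = 0.1210 → 12.10 percentage points

RD ≈ 12.10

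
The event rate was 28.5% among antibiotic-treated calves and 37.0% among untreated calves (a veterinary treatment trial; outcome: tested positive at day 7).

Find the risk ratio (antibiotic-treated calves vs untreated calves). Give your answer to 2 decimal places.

RR = 0.2850 / 0.3700 = 0.77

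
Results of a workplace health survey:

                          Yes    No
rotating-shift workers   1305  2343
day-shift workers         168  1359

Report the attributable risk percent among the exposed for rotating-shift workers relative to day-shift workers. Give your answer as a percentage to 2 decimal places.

AR%: 69.25%

risk, rotating-shift workers = 1305/3648 = 0.3577
risk, day-shift workers = 168/1527 = 0.1100
AR% = (0.3577 − 0.1100) / 0.3577 = 0.6925 → 69.25%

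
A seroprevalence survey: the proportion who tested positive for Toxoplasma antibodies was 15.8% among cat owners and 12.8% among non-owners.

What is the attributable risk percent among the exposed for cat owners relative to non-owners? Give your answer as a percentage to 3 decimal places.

AR% = (0.1580 − 0.1280) / 0.1580 = 0.1899 → 18.987%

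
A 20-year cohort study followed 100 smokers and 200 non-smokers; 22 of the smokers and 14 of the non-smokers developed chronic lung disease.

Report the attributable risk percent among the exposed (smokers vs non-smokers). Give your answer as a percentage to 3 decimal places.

risk, smokers = 22/100 = 0.2200
risk, non-smokers = 14/200 = 0.0700
AR% = (0.2200 − 0.0700) / 0.2200 = 0.6818 → 68.182%

68.182%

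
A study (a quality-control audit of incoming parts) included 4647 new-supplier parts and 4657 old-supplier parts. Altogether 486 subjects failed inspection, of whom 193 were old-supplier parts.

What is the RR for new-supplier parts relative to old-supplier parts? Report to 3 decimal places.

RR = 1.521

new-supplier parts with the outcome: 486 − 193 = 293
new-supplier parts without the outcome: 4647 − 293 = 4354
old-supplier parts without the outcome: 4657 − 193 = 4464
risk, new-supplier parts = 293/4647 = 0.06305
risk, old-supplier parts = 193/4657 = 0.04144
RR = 0.06305 / 0.04144 = 1.521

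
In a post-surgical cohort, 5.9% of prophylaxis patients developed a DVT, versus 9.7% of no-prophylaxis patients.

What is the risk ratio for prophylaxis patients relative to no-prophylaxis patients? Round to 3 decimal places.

RR = 0.0590 / 0.0970 = 0.608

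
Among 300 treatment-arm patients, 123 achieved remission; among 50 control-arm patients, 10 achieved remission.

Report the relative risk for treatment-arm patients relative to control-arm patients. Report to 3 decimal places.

risk, treatment-arm patients = 123/300 = 0.4100
risk, control-arm patients = 10/50 = 0.2000
RR = 0.4100 / 0.2000 = 2.050

2.050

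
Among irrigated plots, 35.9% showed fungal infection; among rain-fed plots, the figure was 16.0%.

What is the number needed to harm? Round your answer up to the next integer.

6

absolute risk difference = 0.199000
1 / 0.199000 = 5.025 → round up → 6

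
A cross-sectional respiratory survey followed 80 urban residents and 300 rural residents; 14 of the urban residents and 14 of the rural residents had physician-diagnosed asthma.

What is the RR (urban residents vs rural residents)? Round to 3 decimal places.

RR: 3.750

risk, urban residents = 14/80 = 0.17500
risk, rural residents = 14/300 = 0.04667
RR = 0.17500 / 0.04667 = 3.750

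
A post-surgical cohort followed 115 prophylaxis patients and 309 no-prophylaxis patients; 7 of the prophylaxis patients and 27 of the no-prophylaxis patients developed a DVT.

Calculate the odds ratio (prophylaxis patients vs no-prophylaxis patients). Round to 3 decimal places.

OR = (7 × 282) / (108 × 27) = 1974/2916 ≈ 0.677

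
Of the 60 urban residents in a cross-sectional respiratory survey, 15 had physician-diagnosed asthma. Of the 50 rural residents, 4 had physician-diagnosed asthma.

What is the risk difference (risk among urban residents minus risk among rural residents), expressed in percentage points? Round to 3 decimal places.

RD: 17.000

risk, urban residents = 15/60 = 0.2500
risk, rural residents = 4/50 = 0.0800
risk difference = 0.2500 − 0.0800 = 0.1700 → 17.000 percentage points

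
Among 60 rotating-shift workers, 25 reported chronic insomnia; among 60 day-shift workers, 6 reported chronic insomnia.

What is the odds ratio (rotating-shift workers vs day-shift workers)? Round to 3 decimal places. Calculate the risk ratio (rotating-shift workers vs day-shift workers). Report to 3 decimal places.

odds, rotating-shift workers = 25/35 = 0.7143
odds, day-shift workers = 6/54 = 0.1111
OR = 0.7143 / 0.1111 = 6.429
risk, rotating-shift workers = 25/60 = 0.4167
risk, day-shift workers = 6/60 = 0.1000
RR = 0.4167 / 0.1000 = 4.167

OR = 6.429; RR = 4.167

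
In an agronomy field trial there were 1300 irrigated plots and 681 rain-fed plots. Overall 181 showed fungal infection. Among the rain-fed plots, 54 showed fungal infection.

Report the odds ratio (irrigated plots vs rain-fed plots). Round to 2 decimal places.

irrigated plots with the outcome: 181 − 54 = 127
irrigated plots without the outcome: 1300 − 127 = 1173
rain-fed plots without the outcome: 681 − 54 = 627
OR = (127 × 627) / (1173 × 54) = 79629/63342 ≈ 1.26

1.26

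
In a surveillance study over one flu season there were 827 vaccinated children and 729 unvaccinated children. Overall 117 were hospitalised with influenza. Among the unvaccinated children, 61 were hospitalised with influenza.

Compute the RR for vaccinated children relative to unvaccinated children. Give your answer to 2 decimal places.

vaccinated children with the outcome: 117 − 61 = 56
vaccinated children without the outcome: 827 − 56 = 771
unvaccinated children without the outcome: 729 − 61 = 668
risk, vaccinated children = 56/827 = 0.0677
risk, unvaccinated children = 61/729 = 0.0837
RR = 0.0677 / 0.0837 = 0.81

RR ≈ 0.81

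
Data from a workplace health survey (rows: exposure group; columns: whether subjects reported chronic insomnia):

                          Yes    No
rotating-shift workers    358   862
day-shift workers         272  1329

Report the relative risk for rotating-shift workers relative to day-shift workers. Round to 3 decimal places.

RR = 1.727

risk, rotating-shift workers = 358/1220 = 0.2934
risk, day-shift workers = 272/1601 = 0.1699
RR = 0.2934 / 0.1699 = 1.727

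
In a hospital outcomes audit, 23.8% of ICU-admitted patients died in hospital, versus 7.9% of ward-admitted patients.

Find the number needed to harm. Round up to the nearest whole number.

absolute risk difference = 0.159000
1 / 0.159000 = 6.289 → round up → 7

7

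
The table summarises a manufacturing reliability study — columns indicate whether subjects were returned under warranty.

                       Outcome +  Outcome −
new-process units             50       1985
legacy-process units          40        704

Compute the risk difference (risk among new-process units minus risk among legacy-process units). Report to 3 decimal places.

risk, new-process units = 50/2035 = 0.02457
risk, legacy-process units = 40/744 = 0.05376
risk difference = 0.02457 − 0.05376 = -0.029

-0.029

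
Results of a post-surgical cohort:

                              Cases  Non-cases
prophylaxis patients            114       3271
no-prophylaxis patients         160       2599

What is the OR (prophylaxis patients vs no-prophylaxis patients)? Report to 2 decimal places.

OR = (114 × 2599) / (3271 × 160) = 296286/523360 ≈ 0.57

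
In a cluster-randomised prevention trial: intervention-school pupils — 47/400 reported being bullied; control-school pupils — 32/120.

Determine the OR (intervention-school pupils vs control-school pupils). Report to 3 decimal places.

0.366

odds, intervention-school pupils = 47/353 = 0.1331
odds, control-school pupils = 32/88 = 0.3636
OR = 0.1331 / 0.3636 = 0.366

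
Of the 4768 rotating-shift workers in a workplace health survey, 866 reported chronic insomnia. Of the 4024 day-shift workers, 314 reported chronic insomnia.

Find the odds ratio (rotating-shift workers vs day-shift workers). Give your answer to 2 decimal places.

2.62

odds, rotating-shift workers = 866/3902 = 0.2219
odds, day-shift workers = 314/3710 = 0.0846
OR = 0.2219 / 0.0846 = 2.62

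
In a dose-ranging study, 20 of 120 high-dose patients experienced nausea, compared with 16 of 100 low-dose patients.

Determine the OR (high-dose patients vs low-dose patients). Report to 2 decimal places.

OR = (20 × 84) / (100 × 16) = 1680/1600 ≈ 1.05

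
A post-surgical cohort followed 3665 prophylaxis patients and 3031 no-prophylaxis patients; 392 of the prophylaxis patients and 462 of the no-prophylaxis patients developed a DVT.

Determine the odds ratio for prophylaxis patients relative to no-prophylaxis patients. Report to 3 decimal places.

OR = (392 × 2569) / (3273 × 462) = 1007048/1512126 ≈ 0.666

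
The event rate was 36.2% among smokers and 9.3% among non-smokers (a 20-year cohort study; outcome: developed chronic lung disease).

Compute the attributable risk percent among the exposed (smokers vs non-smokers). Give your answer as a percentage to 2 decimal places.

AR% = (0.3620 − 0.0930) / 0.3620 = 0.7431 → 74.31%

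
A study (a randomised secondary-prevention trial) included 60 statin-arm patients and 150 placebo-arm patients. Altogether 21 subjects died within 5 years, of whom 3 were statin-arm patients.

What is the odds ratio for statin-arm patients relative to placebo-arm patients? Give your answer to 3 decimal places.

statin-arm patients without the outcome: 60 − 3 = 57
placebo-arm patients with the outcome: 21 − 3 = 18
placebo-arm patients without the outcome: 150 − 18 = 132
odds, statin-arm patients = 3/57 = 0.0526
odds, placebo-arm patients = 18/132 = 0.1364
OR = 0.0526 / 0.1364 = 0.386

OR = 0.386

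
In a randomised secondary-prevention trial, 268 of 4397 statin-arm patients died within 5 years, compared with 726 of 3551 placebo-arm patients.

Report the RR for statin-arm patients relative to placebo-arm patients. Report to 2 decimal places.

RR ≈ 0.30

risk, statin-arm patients = 268/4397 = 0.0610
risk, placebo-arm patients = 726/3551 = 0.2044
RR = 0.0610 / 0.2044 = 0.30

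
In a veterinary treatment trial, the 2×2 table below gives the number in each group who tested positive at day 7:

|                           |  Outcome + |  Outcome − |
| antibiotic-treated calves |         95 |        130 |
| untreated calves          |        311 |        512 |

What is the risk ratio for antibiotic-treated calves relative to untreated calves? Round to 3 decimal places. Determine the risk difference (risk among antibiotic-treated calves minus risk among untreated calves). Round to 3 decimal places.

risk, antibiotic-treated calves = 95/225 = 0.4222
risk, untreated calves = 311/823 = 0.3779
RR = 0.4222 / 0.3779 = 1.117
risk difference = 0.4222 − 0.3779 = 0.044

RR = 1.117; RD = 0.044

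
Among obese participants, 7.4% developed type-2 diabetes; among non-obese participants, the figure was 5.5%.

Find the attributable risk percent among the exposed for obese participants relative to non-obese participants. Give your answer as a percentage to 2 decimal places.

AR% = (0.0740 − 0.0550) / 0.0740 = 0.2568 → 25.68%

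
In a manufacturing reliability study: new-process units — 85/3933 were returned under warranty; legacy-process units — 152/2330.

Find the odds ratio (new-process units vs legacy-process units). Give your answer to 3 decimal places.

OR = (85 × 2178) / (3848 × 152) = 185130/584896 ≈ 0.317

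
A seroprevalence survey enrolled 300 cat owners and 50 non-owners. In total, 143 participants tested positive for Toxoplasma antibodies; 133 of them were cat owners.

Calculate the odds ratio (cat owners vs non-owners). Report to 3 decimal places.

cat owners without the outcome: 300 − 133 = 167
non-owners with the outcome: 143 − 133 = 10
non-owners without the outcome: 50 − 10 = 40
odds, cat owners = 133/167 = 0.7964
odds, non-owners = 10/40 = 0.2500
OR = 0.7964 / 0.2500 = 3.186

3.186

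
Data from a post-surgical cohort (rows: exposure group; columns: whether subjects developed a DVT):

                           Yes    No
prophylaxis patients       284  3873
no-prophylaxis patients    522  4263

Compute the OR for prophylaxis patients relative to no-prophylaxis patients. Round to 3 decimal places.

OR = (284 × 4263) / (3873 × 522) = 1210692/2021706 ≈ 0.599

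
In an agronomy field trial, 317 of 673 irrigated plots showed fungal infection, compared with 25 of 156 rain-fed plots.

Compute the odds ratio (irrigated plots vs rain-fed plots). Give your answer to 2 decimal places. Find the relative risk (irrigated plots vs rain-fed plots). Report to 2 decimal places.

OR = 4.67; RR = 2.94

odds, irrigated plots = 317/356 = 0.8904
odds, rain-fed plots = 25/131 = 0.1908
OR = 0.8904 / 0.1908 = 4.67
risk, irrigated plots = 317/673 = 0.4710
risk, rain-fed plots = 25/156 = 0.1603
RR = 0.4710 / 0.1603 = 2.94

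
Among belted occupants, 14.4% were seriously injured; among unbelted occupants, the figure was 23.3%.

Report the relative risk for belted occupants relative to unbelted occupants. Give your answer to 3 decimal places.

RR = 0.1440 / 0.2330 = 0.618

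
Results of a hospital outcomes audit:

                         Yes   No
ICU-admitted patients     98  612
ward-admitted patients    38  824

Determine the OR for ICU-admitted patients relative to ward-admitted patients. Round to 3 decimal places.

OR = (98 × 824) / (612 × 38) = 80752/23256 ≈ 3.472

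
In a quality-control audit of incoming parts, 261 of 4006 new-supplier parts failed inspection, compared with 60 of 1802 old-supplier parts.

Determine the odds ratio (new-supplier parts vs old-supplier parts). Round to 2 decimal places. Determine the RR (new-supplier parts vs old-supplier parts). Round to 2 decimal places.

OR = 2.02; RR = 1.96

odds, new-supplier parts = 261/3745 = 0.06969
odds, old-supplier parts = 60/1742 = 0.03444
OR = 0.06969 / 0.03444 = 2.02
risk, new-supplier parts = 261/4006 = 0.06515
risk, old-supplier parts = 60/1802 = 0.03330
RR = 0.06515 / 0.03330 = 1.96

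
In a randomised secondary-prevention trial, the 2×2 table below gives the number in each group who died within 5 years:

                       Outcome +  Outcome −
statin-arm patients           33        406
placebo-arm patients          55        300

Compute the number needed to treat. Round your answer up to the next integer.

risk, statin-arm patients = 33/439 = 0.075171
risk, placebo-arm patients = 55/355 = 0.154930
absolute risk difference = 0.079759
1 / 0.079759 = 12.538 → round up → 13

13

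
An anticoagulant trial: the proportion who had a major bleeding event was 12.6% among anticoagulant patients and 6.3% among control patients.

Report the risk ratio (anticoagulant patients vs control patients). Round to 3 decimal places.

RR = 0.1260 / 0.0630 = 2.000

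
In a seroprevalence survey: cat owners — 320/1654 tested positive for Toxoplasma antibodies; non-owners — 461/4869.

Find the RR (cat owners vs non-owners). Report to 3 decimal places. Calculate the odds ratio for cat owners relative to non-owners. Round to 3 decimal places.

risk, cat owners = 320/1654 = 0.1935
risk, non-owners = 461/4869 = 0.0947
RR = 0.1935 / 0.0947 = 2.043
OR = (320 × 4408) / (1334 × 461) = 1410560/614974 ≈ 2.294

RR = 2.043; OR = 2.294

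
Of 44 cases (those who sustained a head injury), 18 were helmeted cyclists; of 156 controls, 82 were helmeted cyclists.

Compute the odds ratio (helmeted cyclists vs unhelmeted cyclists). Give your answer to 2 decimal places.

OR = (18 × 74) / (82 × 26) = 1332/2132 ≈ 0.62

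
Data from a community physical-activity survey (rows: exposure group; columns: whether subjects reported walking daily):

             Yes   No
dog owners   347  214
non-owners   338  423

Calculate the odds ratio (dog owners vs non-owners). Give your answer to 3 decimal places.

OR = (347 × 423) / (214 × 338) = 146781/72332 ≈ 2.029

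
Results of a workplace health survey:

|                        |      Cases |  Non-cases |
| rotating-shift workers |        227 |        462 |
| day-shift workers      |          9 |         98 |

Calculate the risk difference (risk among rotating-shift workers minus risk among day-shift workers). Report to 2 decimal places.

RD ≈ 0.25

risk, rotating-shift workers = 227/689 = 0.3295
risk, day-shift workers = 9/107 = 0.0841
risk difference = 0.3295 − 0.0841 = 0.25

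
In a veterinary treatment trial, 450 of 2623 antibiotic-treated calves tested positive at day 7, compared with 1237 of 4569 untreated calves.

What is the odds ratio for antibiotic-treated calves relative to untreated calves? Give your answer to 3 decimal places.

odds, antibiotic-treated calves = 450/2173 = 0.2071
odds, untreated calves = 1237/3332 = 0.3712
OR = 0.2071 / 0.3712 = 0.558

OR: 0.558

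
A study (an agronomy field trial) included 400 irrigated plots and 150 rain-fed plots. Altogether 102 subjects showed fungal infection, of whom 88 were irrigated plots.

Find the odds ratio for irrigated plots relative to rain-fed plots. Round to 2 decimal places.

OR = 2.74

irrigated plots without the outcome: 400 − 88 = 312
rain-fed plots with the outcome: 102 − 88 = 14
rain-fed plots without the outcome: 150 − 14 = 136
OR = (88 × 136) / (312 × 14) = 11968/4368 ≈ 2.74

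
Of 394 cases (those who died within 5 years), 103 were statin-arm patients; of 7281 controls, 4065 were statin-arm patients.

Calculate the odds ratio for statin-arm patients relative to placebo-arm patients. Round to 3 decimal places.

OR = (103 × 3216) / (4065 × 291) = 331248/1182915 ≈ 0.280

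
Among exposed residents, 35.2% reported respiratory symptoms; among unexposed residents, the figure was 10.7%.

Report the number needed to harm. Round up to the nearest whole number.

NNH = 5

absolute risk difference = 0.245000
1 / 0.245000 = 4.082 → round up → 5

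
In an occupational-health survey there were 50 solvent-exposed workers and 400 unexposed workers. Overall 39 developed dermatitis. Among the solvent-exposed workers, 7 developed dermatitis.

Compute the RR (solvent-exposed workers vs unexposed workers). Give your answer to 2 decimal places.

solvent-exposed workers without the outcome: 50 − 7 = 43
unexposed workers with the outcome: 39 − 7 = 32
unexposed workers without the outcome: 400 − 32 = 368
risk, solvent-exposed workers = 7/50 = 0.1400
risk, unexposed workers = 32/400 = 0.0800
RR = 0.1400 / 0.0800 = 1.75

1.75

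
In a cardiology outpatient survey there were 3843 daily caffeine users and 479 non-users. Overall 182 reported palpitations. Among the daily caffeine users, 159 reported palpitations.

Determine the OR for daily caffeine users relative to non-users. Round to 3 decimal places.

OR ≈ 0.856

daily caffeine users without the outcome: 3843 − 159 = 3684
non-users with the outcome: 182 − 159 = 23
non-users without the outcome: 479 − 23 = 456
OR = (159 × 456) / (3684 × 23) = 72504/84732 ≈ 0.856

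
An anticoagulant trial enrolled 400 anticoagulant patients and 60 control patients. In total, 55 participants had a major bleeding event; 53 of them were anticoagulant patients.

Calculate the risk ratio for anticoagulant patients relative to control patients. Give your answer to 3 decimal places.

3.975

anticoagulant patients without the outcome: 400 − 53 = 347
control patients with the outcome: 55 − 53 = 2
control patients without the outcome: 60 − 2 = 58
risk, anticoagulant patients = 53/400 = 0.13250
risk, control patients = 2/60 = 0.03333
RR = 0.13250 / 0.03333 = 3.975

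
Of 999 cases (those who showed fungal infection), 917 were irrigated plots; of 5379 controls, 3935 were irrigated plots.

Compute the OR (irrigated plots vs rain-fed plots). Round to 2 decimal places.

OR = (917 × 1444) / (3935 × 82) = 1324148/322670 ≈ 4.10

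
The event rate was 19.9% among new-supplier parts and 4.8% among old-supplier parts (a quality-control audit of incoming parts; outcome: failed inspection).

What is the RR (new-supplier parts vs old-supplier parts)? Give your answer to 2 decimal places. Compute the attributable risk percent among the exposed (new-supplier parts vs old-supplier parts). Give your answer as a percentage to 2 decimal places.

RR = 0.19900 / 0.04800 = 4.15
AR% = (0.19900 − 0.04800) / 0.19900 = 0.7588 → 75.88%

RR = 4.15; AR% = 75.88%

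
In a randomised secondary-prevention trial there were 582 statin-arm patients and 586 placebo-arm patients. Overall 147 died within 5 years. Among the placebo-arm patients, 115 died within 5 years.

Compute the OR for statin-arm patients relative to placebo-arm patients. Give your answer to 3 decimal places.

0.238

statin-arm patients with the outcome: 147 − 115 = 32
statin-arm patients without the outcome: 582 − 32 = 550
placebo-arm patients without the outcome: 586 − 115 = 471
odds, statin-arm patients = 32/550 = 0.0582
odds, placebo-arm patients = 115/471 = 0.2442
OR = 0.0582 / 0.2442 = 0.238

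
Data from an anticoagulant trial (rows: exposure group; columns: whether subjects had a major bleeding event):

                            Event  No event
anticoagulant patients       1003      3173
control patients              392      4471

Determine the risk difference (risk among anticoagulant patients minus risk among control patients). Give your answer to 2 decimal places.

risk, anticoagulant patients = 1003/4176 = 0.2402
risk, control patients = 392/4863 = 0.0806
risk difference = 0.2402 − 0.0806 = 0.16

0.16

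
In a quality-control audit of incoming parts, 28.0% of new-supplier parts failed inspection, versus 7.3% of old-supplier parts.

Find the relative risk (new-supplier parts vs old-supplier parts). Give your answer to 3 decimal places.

RR = 0.2800 / 0.0730 = 3.836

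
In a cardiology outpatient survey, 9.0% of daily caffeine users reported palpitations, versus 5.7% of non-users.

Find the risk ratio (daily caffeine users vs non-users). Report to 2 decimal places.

RR = 0.0900 / 0.0570 = 1.58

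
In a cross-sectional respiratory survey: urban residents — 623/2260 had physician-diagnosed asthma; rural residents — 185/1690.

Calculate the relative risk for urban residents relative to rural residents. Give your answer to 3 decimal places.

2.518

risk, urban residents = 623/2260 = 0.2757
risk, rural residents = 185/1690 = 0.1095
RR = 0.2757 / 0.1095 = 2.518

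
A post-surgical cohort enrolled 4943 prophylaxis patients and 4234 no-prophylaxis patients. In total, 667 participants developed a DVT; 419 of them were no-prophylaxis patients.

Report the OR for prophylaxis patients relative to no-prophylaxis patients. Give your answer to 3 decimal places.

prophylaxis patients with the outcome: 667 − 419 = 248
prophylaxis patients without the outcome: 4943 − 248 = 4695
no-prophylaxis patients without the outcome: 4234 − 419 = 3815
OR = (248 × 3815) / (4695 × 419) = 946120/1967205 ≈ 0.481

0.481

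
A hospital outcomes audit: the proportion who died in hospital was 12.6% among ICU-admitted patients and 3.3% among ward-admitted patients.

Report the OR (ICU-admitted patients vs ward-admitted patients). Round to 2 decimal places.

4.22

odds, ICU-admitted patients = 0.12600/0.87400 = 0.14416
odds, ward-admitted patients = 0.03300/0.96700 = 0.03413
OR = 0.14416 / 0.03413 = 4.22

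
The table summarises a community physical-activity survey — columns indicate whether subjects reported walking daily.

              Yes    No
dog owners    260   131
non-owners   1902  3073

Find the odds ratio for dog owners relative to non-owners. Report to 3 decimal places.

OR = (260 × 3073) / (131 × 1902) = 798980/249162 ≈ 3.207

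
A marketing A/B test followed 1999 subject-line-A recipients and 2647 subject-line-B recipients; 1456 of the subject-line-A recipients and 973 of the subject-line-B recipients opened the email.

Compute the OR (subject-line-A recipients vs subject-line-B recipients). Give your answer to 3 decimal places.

OR = (1456 × 1674) / (543 × 973) = 2437344/528339 ≈ 4.613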